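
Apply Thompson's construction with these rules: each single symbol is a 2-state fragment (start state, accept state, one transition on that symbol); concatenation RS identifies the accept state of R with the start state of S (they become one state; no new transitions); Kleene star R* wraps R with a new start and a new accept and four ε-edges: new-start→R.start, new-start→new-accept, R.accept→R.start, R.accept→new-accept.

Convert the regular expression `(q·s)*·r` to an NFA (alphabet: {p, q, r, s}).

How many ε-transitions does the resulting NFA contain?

4

Bottom-up over the parse tree:
Each of the 3 symbol leaves contributes 0 ε-transitions.
  q·s = 0 ε-transitions
  (q·s)* = 4 ε-transitions
  (q·s)*·r = 4 ε-transitions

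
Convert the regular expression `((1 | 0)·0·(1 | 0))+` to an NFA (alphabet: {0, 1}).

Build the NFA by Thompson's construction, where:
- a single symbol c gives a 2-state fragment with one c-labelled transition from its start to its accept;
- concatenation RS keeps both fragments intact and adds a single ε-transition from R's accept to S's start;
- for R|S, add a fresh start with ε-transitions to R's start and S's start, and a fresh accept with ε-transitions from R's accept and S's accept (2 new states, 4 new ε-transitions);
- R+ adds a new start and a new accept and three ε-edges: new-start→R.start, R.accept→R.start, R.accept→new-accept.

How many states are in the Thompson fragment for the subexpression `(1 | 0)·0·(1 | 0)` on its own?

14

Fragment for `(1 | 0)·0·(1 | 0)`:
Each of the 5 symbol leaves contributes a 2-state fragment.
  1 | 0 : 6 states
  1 | 0 : 6 states
  (1 | 0)·0·(1 | 0) : 14 states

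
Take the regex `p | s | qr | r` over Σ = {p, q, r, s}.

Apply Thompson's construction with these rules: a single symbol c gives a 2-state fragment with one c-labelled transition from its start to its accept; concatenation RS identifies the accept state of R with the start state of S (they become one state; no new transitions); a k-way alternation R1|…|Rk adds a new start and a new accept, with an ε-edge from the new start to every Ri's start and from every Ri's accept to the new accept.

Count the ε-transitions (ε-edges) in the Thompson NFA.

8

Per subexpression:
Each of the 5 symbol leaves contributes 0 ε-transitions.
  qr → 0 ε-transitions
  p | s | qr | r → 8 ε-transitions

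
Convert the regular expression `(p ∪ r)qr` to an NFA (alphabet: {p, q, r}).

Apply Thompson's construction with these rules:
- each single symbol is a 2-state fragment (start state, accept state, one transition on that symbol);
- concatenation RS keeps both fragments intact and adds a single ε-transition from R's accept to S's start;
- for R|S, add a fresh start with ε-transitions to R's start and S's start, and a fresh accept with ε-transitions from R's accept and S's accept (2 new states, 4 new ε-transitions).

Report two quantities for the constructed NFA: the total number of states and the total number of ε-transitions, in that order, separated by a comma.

10, 6

Per subexpression:
Each of the 4 symbol leaves contributes 2 states and 0 ε-transitions.
  p ∪ r : 6 states, 4 ε-transitions
  (p ∪ r)qr : 10 states, 6 ε-transitions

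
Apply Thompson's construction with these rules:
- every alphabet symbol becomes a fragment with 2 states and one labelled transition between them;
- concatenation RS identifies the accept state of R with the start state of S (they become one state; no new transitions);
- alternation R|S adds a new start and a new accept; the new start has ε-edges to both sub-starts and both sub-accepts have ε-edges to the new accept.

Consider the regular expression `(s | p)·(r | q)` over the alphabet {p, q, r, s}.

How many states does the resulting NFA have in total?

11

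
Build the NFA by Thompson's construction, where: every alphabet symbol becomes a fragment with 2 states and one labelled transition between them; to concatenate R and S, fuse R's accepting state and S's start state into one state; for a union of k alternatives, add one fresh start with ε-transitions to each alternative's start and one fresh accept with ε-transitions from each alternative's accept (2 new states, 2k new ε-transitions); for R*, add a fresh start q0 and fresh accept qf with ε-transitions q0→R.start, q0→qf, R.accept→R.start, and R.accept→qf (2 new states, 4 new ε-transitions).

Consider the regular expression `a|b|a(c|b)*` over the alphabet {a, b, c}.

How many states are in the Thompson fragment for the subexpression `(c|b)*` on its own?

8

Fragment for `(c|b)*`:
Each of the 2 symbol leaves contributes a 2-state fragment.
  c|b — 6 states
  (c|b)* — 8 states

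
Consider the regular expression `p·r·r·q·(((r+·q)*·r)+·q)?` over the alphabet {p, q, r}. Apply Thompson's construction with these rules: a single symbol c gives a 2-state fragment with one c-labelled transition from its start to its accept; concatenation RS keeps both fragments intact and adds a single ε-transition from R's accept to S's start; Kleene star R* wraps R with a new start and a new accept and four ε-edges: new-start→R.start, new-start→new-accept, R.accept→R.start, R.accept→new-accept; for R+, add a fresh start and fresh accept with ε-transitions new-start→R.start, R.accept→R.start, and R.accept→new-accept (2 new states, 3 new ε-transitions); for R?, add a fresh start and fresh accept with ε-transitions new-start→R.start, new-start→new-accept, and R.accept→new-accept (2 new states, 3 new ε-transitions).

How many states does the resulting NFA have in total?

Per subexpression:
Each of the 8 symbol leaves contributes a 2-state fragment.
  r+ = 4 states
  r+·q = 6 states
  (r+·q)* = 8 states
  (r+·q)*·r = 10 states
  ((r+·q)*·r)+ = 12 states
  ((r+·q)*·r)+·q = 14 states
  (((r+·q)*·r)+·q)? = 16 states
  p·r·r·q·(((r+·q)*·r)+·q)? = 24 states

24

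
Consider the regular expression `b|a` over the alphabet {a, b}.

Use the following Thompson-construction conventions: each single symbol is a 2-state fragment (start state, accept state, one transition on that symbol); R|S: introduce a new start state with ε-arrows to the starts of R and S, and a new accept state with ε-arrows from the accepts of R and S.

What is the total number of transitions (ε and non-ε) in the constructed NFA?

6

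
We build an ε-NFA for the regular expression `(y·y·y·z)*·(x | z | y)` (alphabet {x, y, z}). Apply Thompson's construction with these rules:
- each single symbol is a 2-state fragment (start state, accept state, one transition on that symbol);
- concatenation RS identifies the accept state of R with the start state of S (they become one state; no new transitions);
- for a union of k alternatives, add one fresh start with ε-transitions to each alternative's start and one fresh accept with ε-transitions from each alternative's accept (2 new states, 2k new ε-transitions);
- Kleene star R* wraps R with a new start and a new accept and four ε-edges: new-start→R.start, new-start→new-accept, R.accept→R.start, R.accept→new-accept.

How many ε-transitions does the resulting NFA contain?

10

Per subexpression:
Each of the 7 symbol leaves contributes 0 ε-transitions.
  y·y·y·z : 0 ε-transitions
  (y·y·y·z)* : 4 ε-transitions
  x | z | y : 6 ε-transitions
  (y·y·y·z)*·(x | z | y) : 10 ε-transitions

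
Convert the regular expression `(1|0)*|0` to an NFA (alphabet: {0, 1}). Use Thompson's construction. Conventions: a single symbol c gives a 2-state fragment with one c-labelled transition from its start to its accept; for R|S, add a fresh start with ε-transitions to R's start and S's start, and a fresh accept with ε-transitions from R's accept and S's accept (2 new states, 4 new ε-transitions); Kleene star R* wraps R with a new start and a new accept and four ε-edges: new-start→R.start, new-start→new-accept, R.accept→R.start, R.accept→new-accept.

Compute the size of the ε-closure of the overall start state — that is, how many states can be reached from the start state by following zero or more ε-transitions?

Let C(F) = |ε-closure(F.start)| within fragment F, and note whether F accepts ε. Symbol fragments have C = 1 and do not accept ε. Then:
  1|0 — C = 1 + 1 + 1 = 3 (the new accept is not ε-reachable since no branch accepts ε)
  (1|0)* — new start has ε-edges to the inner start and to the new accept, so C = 2 + 3 = 5
  (1|0)*|0 — C = 1 (new start) + (5 + 1) + 1 (new accept, since some branch ε-reaches its own accept) = 8

8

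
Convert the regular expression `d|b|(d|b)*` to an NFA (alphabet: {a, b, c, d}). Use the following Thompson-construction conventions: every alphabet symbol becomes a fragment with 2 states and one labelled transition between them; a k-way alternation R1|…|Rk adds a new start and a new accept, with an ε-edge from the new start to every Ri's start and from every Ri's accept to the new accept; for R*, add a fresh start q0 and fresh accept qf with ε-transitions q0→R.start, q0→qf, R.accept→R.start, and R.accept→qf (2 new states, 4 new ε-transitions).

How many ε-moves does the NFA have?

Bottom-up over the parse tree:
Each of the 4 symbol leaves contributes 0 ε-transitions.
  d|b — 4 ε-transitions
  (d|b)* — 8 ε-transitions
  d|b|(d|b)* — 14 ε-transitions

14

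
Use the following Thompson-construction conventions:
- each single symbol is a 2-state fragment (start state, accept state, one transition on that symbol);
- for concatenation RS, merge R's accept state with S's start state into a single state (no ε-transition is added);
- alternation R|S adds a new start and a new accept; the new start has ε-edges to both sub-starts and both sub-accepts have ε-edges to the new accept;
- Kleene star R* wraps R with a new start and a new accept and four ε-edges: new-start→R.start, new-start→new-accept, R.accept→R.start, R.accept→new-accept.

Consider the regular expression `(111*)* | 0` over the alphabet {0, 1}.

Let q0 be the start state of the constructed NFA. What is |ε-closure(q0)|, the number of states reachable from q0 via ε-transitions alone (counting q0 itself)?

Compute the ε-closure size of each fragment's start state recursively; a symbol fragment's start has no outgoing ε-edge, so its closure is just itself (size 1).
  1* → |closure| = 1 (new start) + 1 (body) + 1 (new accept) = 3
  111* → |closure| equals the left operand's closure size = 1 (its accept is not ε-reachable, so the closure stops there)
  (111*)* → the star's fresh start ε-reaches both the body's start and the fresh accept: |closure| = 2 + 1 = 3
  (111*)* | 0 → |closure| = 1 (new start) + (3 + 1) + 1 (new accept, since some branch ε-reaches its own accept) = 6

6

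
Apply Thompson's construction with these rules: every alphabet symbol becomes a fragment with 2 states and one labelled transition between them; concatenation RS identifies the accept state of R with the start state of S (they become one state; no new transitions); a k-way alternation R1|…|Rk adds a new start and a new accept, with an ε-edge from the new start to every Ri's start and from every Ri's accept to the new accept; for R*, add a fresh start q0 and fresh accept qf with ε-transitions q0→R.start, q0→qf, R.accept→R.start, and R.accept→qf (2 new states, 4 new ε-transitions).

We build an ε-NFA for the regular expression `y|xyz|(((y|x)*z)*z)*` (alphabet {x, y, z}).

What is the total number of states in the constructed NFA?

Recursing over subexpressions:
Each of the 8 symbol leaves contributes a 2-state fragment.
  xyz → 4 states
  y|x → 6 states
  (y|x)* → 8 states
  (y|x)*z → 9 states
  ((y|x)*z)* → 11 states
  ((y|x)*z)*z → 12 states
  (((y|x)*z)*z)* → 14 states
  y|xyz|(((y|x)*z)*z)* → 22 states

22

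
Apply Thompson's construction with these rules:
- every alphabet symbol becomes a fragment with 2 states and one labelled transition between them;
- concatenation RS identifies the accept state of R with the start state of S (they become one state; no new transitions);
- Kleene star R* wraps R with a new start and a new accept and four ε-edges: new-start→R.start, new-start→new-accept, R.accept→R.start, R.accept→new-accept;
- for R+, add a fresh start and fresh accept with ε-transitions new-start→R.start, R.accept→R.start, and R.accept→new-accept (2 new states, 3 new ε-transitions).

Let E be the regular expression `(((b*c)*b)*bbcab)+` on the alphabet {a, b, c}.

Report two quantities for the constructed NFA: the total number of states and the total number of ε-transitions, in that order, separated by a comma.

Recursing over subexpressions:
Each of the 8 symbol leaves contributes 2 states and 0 ε-transitions.
  b* → 4 states, 4 ε-transitions
  b*c → 5 states, 4 ε-transitions
  (b*c)* → 7 states, 8 ε-transitions
  (b*c)*b → 8 states, 8 ε-transitions
  ((b*c)*b)* → 10 states, 12 ε-transitions
  ((b*c)*b)*bbcab → 15 states, 12 ε-transitions
  (((b*c)*b)*bbcab)+ → 17 states, 15 ε-transitions

17, 15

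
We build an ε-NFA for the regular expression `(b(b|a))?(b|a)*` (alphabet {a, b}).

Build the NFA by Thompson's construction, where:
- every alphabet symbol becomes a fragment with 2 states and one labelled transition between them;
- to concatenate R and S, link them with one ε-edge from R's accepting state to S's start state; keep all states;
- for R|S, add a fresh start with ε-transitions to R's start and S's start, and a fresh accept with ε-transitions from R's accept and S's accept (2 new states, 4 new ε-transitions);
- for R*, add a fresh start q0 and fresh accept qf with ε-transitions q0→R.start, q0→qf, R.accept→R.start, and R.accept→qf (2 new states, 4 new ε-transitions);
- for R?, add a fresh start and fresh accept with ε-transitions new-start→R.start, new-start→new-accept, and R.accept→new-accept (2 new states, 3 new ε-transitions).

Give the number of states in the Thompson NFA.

By structural recursion:
Each of the 5 symbol leaves contributes a 2-state fragment.
  b|a → 6 states
  b(b|a) → 8 states
  (b(b|a))? → 10 states
  b|a → 6 states
  (b|a)* → 8 states
  (b(b|a))?(b|a)* → 18 states

18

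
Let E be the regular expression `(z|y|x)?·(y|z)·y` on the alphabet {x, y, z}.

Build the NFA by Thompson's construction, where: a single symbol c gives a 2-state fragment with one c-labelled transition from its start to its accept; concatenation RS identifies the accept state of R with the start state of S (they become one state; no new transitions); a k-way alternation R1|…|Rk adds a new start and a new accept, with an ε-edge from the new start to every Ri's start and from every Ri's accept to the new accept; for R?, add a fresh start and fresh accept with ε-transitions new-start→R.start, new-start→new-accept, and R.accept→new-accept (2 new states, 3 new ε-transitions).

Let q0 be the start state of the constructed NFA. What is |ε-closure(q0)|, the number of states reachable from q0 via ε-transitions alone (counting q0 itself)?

8

Let C(F) = |ε-closure(F.start)| within fragment F, and note whether F accepts ε. Symbol fragments have C = 1 and do not accept ε. Then:
  z|y|x : new start ε-reaches every alternative's start; none of them accept ε, so the new accept is not reached: C = 1 + 1 + 1 + 1 = 4
  (z|y|x)? : C = 1 (new start) + 4 (body) + 1 (new accept, via ε) = 6
  y|z : C = 1 + 1 + 1 = 3 (the new accept is not ε-reachable since no branch accepts ε)
  (z|y|x)?·(y|z)·y : C = 6 + (3−1) = 8 (closure spills across the concat boundary because the left factor accepts ε)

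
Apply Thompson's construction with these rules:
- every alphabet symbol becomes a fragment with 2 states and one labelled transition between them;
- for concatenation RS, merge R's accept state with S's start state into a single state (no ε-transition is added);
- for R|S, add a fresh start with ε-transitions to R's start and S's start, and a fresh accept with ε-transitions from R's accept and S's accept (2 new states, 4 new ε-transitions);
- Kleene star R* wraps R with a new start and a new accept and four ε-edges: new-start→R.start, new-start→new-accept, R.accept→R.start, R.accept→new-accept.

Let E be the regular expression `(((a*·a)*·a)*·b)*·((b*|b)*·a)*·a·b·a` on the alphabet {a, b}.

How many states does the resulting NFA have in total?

28

Building bottom-up:
Each of the 10 symbol leaves contributes a 2-state fragment.
  a* → 4 states
  a*·a → 5 states
  (a*·a)* → 7 states
  (a*·a)*·a → 8 states
  ((a*·a)*·a)* → 10 states
  ((a*·a)*·a)*·b → 11 states
  (((a*·a)*·a)*·b)* → 13 states
  b* → 4 states
  b*|b → 8 states
  (b*|b)* → 10 states
  (b*|b)*·a → 11 states
  ((b*|b)*·a)* → 13 states
  (((a*·a)*·a)*·b)*·((b*|b)*·a)*·a·b·a → 28 states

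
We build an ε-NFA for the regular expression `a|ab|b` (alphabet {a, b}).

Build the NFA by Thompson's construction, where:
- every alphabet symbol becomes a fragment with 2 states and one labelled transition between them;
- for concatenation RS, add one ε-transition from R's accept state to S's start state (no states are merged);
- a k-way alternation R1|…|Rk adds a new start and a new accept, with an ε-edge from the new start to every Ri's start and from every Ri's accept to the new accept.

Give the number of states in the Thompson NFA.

Building bottom-up:
Each of the 4 symbol leaves contributes a 2-state fragment.
  ab : 4 states
  a|ab|b : 10 states

10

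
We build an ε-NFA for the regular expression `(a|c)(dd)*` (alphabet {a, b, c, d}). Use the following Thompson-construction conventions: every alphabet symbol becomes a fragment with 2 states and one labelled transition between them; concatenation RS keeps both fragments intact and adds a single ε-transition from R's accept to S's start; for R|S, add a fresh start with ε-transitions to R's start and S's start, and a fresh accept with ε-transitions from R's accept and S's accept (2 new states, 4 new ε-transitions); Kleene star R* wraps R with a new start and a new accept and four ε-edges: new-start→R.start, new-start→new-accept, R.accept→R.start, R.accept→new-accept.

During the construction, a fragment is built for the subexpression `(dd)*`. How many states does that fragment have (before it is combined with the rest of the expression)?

6

Fragment for `(dd)*`:
Each of the 2 symbol leaves contributes a 2-state fragment.
  dd = 4 states
  (dd)* = 6 states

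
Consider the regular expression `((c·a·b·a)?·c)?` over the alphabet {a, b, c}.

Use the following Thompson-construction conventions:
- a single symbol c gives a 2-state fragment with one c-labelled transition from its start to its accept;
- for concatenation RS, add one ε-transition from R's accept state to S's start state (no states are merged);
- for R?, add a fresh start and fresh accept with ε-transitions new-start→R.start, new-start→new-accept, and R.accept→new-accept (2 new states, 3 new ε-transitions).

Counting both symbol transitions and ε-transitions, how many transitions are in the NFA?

By structural recursion:
Each of the 5 symbol leaves contributes 1 transition (1 symbol, 0 ε).
  c·a·b·a = 7 transitions (4 symbol, 3 ε)
  (c·a·b·a)? = 10 transitions (4 symbol, 6 ε)
  (c·a·b·a)?·c = 12 transitions (5 symbol, 7 ε)
  ((c·a·b·a)?·c)? = 15 transitions (5 symbol, 10 ε)

15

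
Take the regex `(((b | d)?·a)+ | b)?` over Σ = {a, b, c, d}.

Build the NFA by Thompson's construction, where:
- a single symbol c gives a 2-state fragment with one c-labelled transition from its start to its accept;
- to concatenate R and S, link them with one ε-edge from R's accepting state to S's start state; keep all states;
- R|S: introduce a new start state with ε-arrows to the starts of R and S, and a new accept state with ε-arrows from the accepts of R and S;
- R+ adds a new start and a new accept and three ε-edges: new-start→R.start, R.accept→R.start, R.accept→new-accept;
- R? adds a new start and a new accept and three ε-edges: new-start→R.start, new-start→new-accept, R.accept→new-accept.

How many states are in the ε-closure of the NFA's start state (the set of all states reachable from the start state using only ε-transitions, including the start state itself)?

11

Let C(F) = |ε-closure(F.start)| within fragment F, and note whether F accepts ε. Symbol fragments have C = 1 and do not accept ε. Then:
  b | d — C = 1 + 1 + 1 = 3 (the new accept is not ε-reachable since no branch accepts ε)
  (b | d)? — new start has ε-edges to the inner start and to the new accept, so C = 2 + 3 = 5
  (b | d)?·a — C = 5 + 1 = 6 (closure spills across the concat boundary because the left factor accepts ε)
  ((b | d)?·a)+ — C = 1 + 6 = 7 (the body doesn't accept ε, so the new accept is not reached)
  ((b | d)?·a)+ | b — new start ε-reaches every alternative's start; none of them accept ε, so the new accept is not reached: C = 1 + 7 + 1 = 9
  (((b | d)?·a)+ | b)? — new start has ε-edges to the inner start and to the new accept, so C = 2 + 9 = 11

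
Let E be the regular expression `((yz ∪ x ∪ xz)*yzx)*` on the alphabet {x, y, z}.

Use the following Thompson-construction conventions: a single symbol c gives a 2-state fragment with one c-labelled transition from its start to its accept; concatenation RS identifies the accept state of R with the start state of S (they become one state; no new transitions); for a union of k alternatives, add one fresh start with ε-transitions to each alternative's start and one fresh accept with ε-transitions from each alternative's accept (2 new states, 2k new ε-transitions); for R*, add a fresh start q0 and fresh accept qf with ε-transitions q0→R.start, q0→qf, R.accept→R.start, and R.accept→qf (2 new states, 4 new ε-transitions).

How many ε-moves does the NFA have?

Per subexpression:
Each of the 8 symbol leaves contributes 0 ε-transitions.
  yz = 0 ε-transitions
  xz = 0 ε-transitions
  yz ∪ x ∪ xz = 6 ε-transitions
  (yz ∪ x ∪ xz)* = 10 ε-transitions
  (yz ∪ x ∪ xz)*yzx = 10 ε-transitions
  ((yz ∪ x ∪ xz)*yzx)* = 14 ε-transitions

14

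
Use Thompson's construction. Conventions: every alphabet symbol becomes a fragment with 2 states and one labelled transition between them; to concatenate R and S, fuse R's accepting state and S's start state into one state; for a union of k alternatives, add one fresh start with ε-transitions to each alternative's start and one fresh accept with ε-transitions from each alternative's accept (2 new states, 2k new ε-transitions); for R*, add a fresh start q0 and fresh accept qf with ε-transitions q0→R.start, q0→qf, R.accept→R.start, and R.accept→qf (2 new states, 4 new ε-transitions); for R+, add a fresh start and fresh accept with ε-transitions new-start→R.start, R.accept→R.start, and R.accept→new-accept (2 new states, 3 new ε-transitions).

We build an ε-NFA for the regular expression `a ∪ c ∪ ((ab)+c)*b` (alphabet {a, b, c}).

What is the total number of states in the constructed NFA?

By structural recursion:
Each of the 6 symbol leaves contributes a 2-state fragment.
  ab = 3 states
  (ab)+ = 5 states
  (ab)+c = 6 states
  ((ab)+c)* = 8 states
  ((ab)+c)*b = 9 states
  a ∪ c ∪ ((ab)+c)*b = 15 states

15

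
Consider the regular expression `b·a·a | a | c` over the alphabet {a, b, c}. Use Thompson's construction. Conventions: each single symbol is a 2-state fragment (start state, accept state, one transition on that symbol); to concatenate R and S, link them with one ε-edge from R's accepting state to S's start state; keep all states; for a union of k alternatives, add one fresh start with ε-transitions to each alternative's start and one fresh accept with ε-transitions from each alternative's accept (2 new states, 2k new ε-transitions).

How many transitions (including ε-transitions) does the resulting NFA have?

13

Recursing over subexpressions:
Each of the 5 symbol leaves contributes 1 transition (1 symbol, 0 ε).
  b·a·a → 5 transitions (3 symbol, 2 ε)
  b·a·a | a | c → 13 transitions (5 symbol, 8 ε)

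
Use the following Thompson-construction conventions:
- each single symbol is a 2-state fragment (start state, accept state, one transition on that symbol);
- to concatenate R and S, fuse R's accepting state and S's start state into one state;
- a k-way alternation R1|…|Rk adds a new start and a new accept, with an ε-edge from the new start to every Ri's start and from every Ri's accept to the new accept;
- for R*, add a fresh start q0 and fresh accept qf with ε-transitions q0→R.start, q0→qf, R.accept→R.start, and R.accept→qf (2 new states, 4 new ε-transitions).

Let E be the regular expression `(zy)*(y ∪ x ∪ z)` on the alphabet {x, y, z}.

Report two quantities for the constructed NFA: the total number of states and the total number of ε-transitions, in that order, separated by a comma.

12, 10

Per subexpression:
Each of the 5 symbol leaves contributes 2 states and 0 ε-transitions.
  zy = 3 states, 0 ε-transitions
  (zy)* = 5 states, 4 ε-transitions
  y ∪ x ∪ z = 8 states, 6 ε-transitions
  (zy)*(y ∪ x ∪ z) = 12 states, 10 ε-transitions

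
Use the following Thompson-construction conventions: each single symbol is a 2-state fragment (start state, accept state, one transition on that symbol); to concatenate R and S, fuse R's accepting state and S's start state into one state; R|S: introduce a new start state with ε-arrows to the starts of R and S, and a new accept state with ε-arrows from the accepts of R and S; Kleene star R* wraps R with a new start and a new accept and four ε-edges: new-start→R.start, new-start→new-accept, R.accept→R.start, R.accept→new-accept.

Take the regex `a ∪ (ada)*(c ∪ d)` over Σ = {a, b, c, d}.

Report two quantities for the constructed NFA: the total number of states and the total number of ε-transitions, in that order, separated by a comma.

15, 12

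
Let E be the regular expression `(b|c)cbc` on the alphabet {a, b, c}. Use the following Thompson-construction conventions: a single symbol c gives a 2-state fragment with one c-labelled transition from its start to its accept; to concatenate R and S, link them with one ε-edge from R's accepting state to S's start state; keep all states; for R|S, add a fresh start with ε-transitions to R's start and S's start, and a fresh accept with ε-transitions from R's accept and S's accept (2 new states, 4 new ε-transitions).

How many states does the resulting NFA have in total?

Bottom-up over the parse tree:
Each of the 5 symbol leaves contributes a 2-state fragment.
  b|c : 6 states
  (b|c)cbc : 12 states

12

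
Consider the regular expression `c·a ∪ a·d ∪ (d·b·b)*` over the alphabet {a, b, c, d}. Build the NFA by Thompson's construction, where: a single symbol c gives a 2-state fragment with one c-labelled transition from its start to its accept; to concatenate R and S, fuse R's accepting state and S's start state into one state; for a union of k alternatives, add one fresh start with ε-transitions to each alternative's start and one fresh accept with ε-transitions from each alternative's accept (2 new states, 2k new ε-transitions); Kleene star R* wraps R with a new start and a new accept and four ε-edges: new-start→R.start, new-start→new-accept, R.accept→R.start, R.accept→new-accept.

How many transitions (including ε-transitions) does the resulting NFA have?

Per subexpression:
Each of the 7 symbol leaves contributes 1 transition (1 symbol, 0 ε).
  c·a = 2 transitions (2 symbol, 0 ε)
  a·d = 2 transitions (2 symbol, 0 ε)
  d·b·b = 3 transitions (3 symbol, 0 ε)
  (d·b·b)* = 7 transitions (3 symbol, 4 ε)
  c·a ∪ a·d ∪ (d·b·b)* = 17 transitions (7 symbol, 10 ε)

17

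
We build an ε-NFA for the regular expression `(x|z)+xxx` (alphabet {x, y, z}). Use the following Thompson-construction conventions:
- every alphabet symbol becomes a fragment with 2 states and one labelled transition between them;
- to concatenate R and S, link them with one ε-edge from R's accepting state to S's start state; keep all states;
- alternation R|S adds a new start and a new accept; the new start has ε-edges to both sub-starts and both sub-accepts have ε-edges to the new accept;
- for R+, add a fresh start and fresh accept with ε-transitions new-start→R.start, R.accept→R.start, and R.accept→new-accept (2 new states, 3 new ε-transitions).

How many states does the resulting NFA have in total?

14

Bottom-up over the parse tree:
Each of the 5 symbol leaves contributes a 2-state fragment.
  x|z : 6 states
  (x|z)+ : 8 states
  (x|z)+xxx : 14 states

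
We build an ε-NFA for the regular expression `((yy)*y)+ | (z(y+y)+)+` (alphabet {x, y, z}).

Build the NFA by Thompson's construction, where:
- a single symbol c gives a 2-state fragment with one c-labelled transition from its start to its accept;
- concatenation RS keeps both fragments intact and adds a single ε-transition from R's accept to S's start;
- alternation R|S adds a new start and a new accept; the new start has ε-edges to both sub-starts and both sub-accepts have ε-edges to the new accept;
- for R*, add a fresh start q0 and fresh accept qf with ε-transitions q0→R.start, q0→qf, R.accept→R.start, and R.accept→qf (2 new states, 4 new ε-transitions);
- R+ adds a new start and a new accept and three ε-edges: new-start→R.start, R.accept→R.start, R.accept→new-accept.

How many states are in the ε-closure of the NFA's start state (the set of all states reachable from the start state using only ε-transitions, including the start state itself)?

8

Let C(F) = |ε-closure(F.start)| within fragment F, and note whether F accepts ε. Symbol fragments have C = 1 and do not accept ε. Then:
  yy : same as the first factor's closure: |ε-closure| = 1
  (yy)* : new start has ε-edges to the inner start and to the new accept, so |ε-closure| = 2 + 1 = 3
  (yy)*y : |ε-closure| = 3 + 1 = 4 (closure spills across the concat boundary because the left factor accepts ε)
  ((yy)*y)+ : |ε-closure| = 1 + 4 = 5 (the body doesn't accept ε, so the new accept is not reached)
  y+ : new start ε-reaches only the body's start; the new accept needs a symbol first: |ε-closure| = 1 + 1 = 2
  y+y : same as the first factor's closure: |ε-closure| = 2
  (y+y)+ : |ε-closure| = 1 + 2 = 3 (the body doesn't accept ε, so the new accept is not reached)
  z(y+y)+ : |ε-closure| equals the left operand's closure size = 1 (its accept is not ε-reachable, so the closure stops there)
  (z(y+y)+)+ : new start ε-reaches only the body's start; the new accept needs a symbol first: |ε-closure| = 1 + 1 = 2
  ((yy)*y)+ | (z(y+y)+)+ : |ε-closure| = 1 + 5 + 2 = 8 (the new accept is not ε-reachable since no branch accepts ε)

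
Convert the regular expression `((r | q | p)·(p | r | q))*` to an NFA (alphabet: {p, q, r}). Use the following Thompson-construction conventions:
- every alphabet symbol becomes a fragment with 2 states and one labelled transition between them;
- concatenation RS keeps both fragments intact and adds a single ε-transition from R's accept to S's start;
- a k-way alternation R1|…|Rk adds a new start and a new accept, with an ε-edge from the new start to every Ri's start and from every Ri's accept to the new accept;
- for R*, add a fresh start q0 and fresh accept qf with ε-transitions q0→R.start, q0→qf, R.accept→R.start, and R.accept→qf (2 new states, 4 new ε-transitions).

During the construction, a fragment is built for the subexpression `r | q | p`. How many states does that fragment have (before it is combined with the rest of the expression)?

8

Fragment for `r | q | p`:
Each of the 3 symbol leaves contributes a 2-state fragment.
  r | q | p : 8 states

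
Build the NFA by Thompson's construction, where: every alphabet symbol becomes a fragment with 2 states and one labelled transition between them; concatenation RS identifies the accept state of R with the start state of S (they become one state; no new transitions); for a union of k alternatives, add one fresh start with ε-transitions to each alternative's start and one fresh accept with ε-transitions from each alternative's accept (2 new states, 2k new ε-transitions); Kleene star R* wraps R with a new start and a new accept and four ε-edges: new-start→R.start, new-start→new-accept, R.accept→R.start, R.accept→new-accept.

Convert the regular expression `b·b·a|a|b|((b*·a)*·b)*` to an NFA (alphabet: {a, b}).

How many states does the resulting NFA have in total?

Bottom-up over the parse tree:
Each of the 8 symbol leaves contributes a 2-state fragment.
  b·b·a = 4 states
  b* = 4 states
  b*·a = 5 states
  (b*·a)* = 7 states
  (b*·a)*·b = 8 states
  ((b*·a)*·b)* = 10 states
  b·b·a|a|b|((b*·a)*·b)* = 20 states

20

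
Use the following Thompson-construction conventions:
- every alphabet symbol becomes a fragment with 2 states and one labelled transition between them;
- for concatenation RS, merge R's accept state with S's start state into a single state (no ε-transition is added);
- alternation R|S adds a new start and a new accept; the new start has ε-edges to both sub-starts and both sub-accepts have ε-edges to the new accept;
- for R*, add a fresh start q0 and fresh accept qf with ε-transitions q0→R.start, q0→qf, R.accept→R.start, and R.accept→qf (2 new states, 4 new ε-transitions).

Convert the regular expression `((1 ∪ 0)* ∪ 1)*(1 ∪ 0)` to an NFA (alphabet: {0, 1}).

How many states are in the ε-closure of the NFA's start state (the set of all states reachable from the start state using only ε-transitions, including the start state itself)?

12

Let C(F) = |ε-closure(F.start)| within fragment F, and note whether F accepts ε. Symbol fragments have C = 1 and do not accept ε. Then:
  1 ∪ 0 — |ε-closure| = 1 + 1 + 1 = 3 (the new accept is not ε-reachable since no branch accepts ε)
  (1 ∪ 0)* — the star's fresh start ε-reaches both the body's start and the fresh accept: |ε-closure| = 2 + 3 = 5
  (1 ∪ 0)* ∪ 1 — |ε-closure| = 1 (new start) + (5 + 1) + 1 (new accept, since some branch ε-reaches its own accept) = 8
  ((1 ∪ 0)* ∪ 1)* — the star's fresh start ε-reaches both the body's start and the fresh accept: |ε-closure| = 2 + 8 = 10
  1 ∪ 0 — |ε-closure| = 1 + 1 + 1 = 3 (the new accept is not ε-reachable since no branch accepts ε)
  ((1 ∪ 0)* ∪ 1)*(1 ∪ 0) — the left operand accepts ε, so the closure extends into the next operand (the shared merged state is already counted); |ε-closure| = 10 + (3−1) = 12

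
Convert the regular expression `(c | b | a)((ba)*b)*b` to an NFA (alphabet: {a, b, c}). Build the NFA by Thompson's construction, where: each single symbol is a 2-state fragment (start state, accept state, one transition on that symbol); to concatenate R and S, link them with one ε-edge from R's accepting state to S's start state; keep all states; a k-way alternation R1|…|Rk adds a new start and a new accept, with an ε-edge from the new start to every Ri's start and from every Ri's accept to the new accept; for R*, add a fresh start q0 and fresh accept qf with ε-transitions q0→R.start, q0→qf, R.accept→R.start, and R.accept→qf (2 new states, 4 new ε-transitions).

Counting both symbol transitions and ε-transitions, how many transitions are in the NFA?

25

Bottom-up over the parse tree:
Each of the 7 symbol leaves contributes 1 transition (1 symbol, 0 ε).
  c | b | a → 9 transitions (3 symbol, 6 ε)
  ba → 3 transitions (2 symbol, 1 ε)
  (ba)* → 7 transitions (2 symbol, 5 ε)
  (ba)*b → 9 transitions (3 symbol, 6 ε)
  ((ba)*b)* → 13 transitions (3 symbol, 10 ε)
  (c | b | a)((ba)*b)*b → 25 transitions (7 symbol, 18 ε)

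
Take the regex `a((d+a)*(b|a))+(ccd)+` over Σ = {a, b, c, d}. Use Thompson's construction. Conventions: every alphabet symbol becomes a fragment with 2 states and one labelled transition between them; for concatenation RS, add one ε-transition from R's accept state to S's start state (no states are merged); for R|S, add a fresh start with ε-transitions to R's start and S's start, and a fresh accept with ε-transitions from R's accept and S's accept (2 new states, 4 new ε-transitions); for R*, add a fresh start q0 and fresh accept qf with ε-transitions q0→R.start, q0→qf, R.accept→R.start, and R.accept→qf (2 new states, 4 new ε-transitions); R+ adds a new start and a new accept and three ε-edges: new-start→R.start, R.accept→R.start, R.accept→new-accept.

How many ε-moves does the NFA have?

Per subexpression:
Each of the 8 symbol leaves contributes 0 ε-transitions.
  d+ → 3 ε-transitions
  d+a → 4 ε-transitions
  (d+a)* → 8 ε-transitions
  b|a → 4 ε-transitions
  (d+a)*(b|a) → 13 ε-transitions
  ((d+a)*(b|a))+ → 16 ε-transitions
  ccd → 2 ε-transitions
  (ccd)+ → 5 ε-transitions
  a((d+a)*(b|a))+(ccd)+ → 23 ε-transitions

23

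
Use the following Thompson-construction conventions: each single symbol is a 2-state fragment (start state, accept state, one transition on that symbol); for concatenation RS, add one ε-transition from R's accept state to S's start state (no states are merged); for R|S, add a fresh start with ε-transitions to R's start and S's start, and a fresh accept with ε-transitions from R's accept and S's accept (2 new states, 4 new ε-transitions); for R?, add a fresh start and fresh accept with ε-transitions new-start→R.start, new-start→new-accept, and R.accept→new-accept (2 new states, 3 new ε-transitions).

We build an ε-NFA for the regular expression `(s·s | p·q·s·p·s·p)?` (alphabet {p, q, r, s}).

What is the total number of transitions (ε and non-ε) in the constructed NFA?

Bottom-up over the parse tree:
Each of the 8 symbol leaves contributes 1 transition (1 symbol, 0 ε).
  s·s = 3 transitions (2 symbol, 1 ε)
  p·q·s·p·s·p = 11 transitions (6 symbol, 5 ε)
  s·s | p·q·s·p·s·p = 18 transitions (8 symbol, 10 ε)
  (s·s | p·q·s·p·s·p)? = 21 transitions (8 symbol, 13 ε)

21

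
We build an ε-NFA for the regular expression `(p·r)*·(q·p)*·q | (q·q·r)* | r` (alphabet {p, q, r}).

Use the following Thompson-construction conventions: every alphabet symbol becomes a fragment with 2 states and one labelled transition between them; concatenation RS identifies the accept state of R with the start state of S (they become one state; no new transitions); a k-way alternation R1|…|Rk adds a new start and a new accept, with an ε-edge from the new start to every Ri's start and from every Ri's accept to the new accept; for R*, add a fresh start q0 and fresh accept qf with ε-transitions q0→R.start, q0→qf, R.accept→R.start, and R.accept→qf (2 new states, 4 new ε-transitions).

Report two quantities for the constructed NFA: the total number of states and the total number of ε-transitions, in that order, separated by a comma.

Building bottom-up:
Each of the 9 symbol leaves contributes 2 states and 0 ε-transitions.
  p·r → 3 states, 0 ε-transitions
  (p·r)* → 5 states, 4 ε-transitions
  q·p → 3 states, 0 ε-transitions
  (q·p)* → 5 states, 4 ε-transitions
  (p·r)*·(q·p)*·q → 10 states, 8 ε-transitions
  q·q·r → 4 states, 0 ε-transitions
  (q·q·r)* → 6 states, 4 ε-transitions
  (p·r)*·(q·p)*·q | (q·q·r)* | r → 20 states, 18 ε-transitions

20, 18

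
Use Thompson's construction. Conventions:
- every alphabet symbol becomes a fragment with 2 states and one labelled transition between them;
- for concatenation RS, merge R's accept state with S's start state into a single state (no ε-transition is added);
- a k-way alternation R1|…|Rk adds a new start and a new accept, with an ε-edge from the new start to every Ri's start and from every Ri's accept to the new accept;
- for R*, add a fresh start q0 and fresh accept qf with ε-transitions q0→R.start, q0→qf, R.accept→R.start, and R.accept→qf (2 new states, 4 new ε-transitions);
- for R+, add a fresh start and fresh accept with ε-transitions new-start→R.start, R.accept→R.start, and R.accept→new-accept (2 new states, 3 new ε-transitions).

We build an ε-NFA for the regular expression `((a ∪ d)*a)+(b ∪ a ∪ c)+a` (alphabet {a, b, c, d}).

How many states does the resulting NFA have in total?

Per subexpression:
Each of the 7 symbol leaves contributes a 2-state fragment.
  a ∪ d — 6 states
  (a ∪ d)* — 8 states
  (a ∪ d)*a — 9 states
  ((a ∪ d)*a)+ — 11 states
  b ∪ a ∪ c — 8 states
  (b ∪ a ∪ c)+ — 10 states
  ((a ∪ d)*a)+(b ∪ a ∪ c)+a — 21 states

21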